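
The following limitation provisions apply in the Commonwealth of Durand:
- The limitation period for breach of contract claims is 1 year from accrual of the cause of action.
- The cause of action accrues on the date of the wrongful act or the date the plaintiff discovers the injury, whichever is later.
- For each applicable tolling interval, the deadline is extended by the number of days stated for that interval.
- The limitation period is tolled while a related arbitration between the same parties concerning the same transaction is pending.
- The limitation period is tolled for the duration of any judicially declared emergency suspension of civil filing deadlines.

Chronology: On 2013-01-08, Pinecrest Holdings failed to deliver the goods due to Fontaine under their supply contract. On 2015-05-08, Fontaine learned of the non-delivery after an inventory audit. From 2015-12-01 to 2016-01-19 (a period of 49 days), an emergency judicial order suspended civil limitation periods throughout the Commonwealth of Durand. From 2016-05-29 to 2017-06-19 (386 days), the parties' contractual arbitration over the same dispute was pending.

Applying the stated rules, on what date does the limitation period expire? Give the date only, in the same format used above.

Taking the later of the act (2013-01-08) and discovery (2015-05-08), the claim accrued on 2015-05-08.
The untolled deadline — 1 year after 2015-05-08 — is 2016-05-08.
Because the emergency suspension of filing deadlines ran from 2015-12-01 to 2016-01-19, the deadline is extended by 49 days to 2016-06-26.
The period was tolled for 386 days by the pending related arbitration (2016-05-29 to 2017-06-19), pushing the deadline to 2017-07-17.

2017-07-17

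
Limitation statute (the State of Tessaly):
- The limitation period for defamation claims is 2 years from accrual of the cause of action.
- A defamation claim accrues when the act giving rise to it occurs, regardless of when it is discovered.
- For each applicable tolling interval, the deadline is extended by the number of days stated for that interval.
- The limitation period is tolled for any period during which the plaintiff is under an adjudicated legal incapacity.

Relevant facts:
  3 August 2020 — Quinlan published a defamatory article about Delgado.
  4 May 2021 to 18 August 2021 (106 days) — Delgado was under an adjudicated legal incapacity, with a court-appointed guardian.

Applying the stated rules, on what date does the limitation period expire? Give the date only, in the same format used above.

17 November 2022

The claim accrued on 3 August 2020, when the wrongful act occurred.
2 years from 3 August 2020 is 3 August 2022.
The plaintiff's legal incapacity from 4 May 2021 to 18 August 2021 tolled the period for 106 days, extending the deadline to 17 November 2022.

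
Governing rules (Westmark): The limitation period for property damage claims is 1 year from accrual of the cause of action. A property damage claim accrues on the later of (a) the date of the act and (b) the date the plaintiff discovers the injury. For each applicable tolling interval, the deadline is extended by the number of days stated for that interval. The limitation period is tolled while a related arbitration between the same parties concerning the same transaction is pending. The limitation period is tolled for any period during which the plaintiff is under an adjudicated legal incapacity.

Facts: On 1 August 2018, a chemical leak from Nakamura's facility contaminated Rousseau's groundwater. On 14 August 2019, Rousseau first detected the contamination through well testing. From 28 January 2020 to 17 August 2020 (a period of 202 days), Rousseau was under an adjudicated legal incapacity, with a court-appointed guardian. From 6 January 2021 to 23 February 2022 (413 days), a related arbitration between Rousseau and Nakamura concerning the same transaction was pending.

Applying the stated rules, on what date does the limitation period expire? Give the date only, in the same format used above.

The claim accrued on 14 August 2019 — the later of the 1 August 2018 act and the 14 August 2019 discovery.
The untolled deadline — 1 year after 14 August 2019 — is 14 August 2020.
The period was tolled for 202 days by the plaintiff's legal incapacity (28 January 2020 to 17 August 2020), pushing the deadline to 4 March 2021.
Because the pending related arbitration ran from 6 January 2021 to 23 February 2022, the deadline is extended by 413 days to 21 April 2022.

21 April 2022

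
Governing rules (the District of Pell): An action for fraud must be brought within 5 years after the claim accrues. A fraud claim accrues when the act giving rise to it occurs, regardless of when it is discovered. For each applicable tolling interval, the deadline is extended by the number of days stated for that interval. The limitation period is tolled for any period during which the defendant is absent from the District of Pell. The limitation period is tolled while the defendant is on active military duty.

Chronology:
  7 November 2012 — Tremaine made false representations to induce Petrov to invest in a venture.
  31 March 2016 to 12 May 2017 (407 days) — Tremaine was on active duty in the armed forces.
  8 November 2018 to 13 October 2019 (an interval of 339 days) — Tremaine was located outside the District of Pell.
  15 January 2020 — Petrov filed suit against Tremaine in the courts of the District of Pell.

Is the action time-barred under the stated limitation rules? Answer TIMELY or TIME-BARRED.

The claim accrued on 7 November 2012, when the wrongful act occurred.
The untolled deadline — 5 years after 7 November 2012 — is 7 November 2017.
The defendant's active military service from 31 March 2016 to 12 May 2017 tolled the period for 407 days, extending the deadline to 19 December 2018.
The period was tolled for 339 days by the defendant's absence from the jurisdiction (8 November 2018 to 13 October 2019), pushing the deadline to 23 November 2019.
Petrov filed on 15 January 2020, after the 23 November 2019 deadline, so the action is time-barred.

TIME-BARRED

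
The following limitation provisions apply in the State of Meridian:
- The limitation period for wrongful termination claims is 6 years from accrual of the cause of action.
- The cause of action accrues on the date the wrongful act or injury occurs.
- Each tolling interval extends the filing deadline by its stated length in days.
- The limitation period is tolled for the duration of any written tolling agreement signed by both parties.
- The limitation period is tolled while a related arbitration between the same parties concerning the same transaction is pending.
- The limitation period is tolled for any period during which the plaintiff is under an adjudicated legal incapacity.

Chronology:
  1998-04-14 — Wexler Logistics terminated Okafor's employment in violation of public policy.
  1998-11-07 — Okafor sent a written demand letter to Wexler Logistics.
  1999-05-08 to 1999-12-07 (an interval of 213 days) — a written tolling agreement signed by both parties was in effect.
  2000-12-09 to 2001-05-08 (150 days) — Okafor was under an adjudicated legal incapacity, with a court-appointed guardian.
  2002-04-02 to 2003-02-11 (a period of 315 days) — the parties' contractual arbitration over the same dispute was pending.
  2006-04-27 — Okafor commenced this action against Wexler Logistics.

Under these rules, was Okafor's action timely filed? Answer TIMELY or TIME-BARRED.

TIME-BARRED

The cause of action accrued on 1998-04-14, the date of the act.
6 years from 1998-04-14 is 2004-04-14.
The period was tolled for 213 days by the written tolling agreement (1999-05-08 to 1999-12-07), pushing the deadline to 2004-11-13.
Because the plaintiff's legal incapacity ran from 2000-12-09 to 2001-05-08, the deadline is extended by 150 days to 2005-04-12.
The pending related arbitration from 2002-04-02 to 2003-02-11 tolled the period for 315 days, extending the deadline to 2006-02-21.
The other events in the timeline have no effect on the limitation period under the stated rules.
The 2006-04-27 filing falls after the 2006-02-21 deadline; the claim is time-barred.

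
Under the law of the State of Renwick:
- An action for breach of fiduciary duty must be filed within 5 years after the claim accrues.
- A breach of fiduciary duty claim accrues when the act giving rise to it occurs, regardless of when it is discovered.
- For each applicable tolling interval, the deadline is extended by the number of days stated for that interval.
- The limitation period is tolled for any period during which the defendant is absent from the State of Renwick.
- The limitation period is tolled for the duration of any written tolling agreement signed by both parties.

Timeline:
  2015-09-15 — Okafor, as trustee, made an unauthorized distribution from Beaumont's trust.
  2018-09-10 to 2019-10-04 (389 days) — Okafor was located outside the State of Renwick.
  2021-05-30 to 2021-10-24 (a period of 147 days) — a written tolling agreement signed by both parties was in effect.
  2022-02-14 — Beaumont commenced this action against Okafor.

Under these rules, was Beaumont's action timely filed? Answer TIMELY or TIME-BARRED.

The claim accrued on 2015-09-15, when the wrongful act occurred.
The untolled deadline — 5 years after 2015-09-15 — is 2020-09-15.
The defendant's absence from the jurisdiction from 2018-09-10 to 2019-10-04 tolled the period for 389 days, extending the deadline to 2021-10-09.
The written tolling agreement from 2021-05-30 to 2021-10-24 tolled the period for 147 days, extending the deadline to 2022-03-05.
Filing on 2022-02-14 beat the 2022-03-05 deadline — the action is timely.

TIMELY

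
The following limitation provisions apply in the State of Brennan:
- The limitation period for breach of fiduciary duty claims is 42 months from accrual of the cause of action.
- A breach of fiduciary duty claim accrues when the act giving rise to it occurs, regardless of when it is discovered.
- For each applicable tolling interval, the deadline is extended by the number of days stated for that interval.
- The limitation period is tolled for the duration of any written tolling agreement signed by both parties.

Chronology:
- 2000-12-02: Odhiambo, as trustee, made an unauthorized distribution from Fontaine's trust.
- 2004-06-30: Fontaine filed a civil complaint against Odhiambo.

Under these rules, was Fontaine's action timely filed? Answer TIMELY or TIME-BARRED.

The limitation period began to run on 2000-12-02.
The untolled deadline — 42 months after 2000-12-02 — is 2004-06-02.
Filing on 2004-06-30 missed the 2004-06-02 deadline — the action is time-barred.

TIME-BARRED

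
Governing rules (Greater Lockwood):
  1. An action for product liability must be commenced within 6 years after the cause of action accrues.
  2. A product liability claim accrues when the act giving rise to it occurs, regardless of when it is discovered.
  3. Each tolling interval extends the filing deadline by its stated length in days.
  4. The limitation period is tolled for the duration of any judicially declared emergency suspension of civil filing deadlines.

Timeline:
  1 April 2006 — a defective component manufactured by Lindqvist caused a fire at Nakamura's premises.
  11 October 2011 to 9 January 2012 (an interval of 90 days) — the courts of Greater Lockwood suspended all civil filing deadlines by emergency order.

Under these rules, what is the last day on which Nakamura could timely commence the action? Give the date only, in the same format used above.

30 June 2012

The limitation period began to run on 1 April 2006.
The untolled deadline — 6 years after 1 April 2006 — is 1 April 2012.
The emergency suspension of filing deadlines from 11 October 2011 to 9 January 2012 tolled the period for 90 days, extending the deadline to 30 June 2012.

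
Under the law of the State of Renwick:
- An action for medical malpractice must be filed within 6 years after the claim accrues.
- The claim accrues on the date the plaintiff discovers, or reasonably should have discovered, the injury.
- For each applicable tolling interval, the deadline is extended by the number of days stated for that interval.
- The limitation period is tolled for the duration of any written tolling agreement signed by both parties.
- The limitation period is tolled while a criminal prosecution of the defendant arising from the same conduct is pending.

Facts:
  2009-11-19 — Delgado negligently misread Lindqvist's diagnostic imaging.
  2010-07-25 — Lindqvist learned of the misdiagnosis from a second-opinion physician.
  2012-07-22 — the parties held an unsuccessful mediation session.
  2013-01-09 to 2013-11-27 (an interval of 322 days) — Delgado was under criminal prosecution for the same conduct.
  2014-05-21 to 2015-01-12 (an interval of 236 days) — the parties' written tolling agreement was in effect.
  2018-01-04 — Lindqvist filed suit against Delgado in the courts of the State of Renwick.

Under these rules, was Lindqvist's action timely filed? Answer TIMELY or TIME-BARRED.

TIMELY

Accrual is tied to discovery, so the period began on 2010-07-25 rather than on 2009-11-19 when the act occurred.
6 years from 2010-07-25 is 2016-07-25.
The period was tolled for 322 days by the pending criminal prosecution (2013-01-09 to 2013-11-27), pushing the deadline to 2017-06-12.
The written tolling agreement from 2014-05-21 to 2015-01-12 tolled the period for 236 days, extending the deadline to 2018-02-03.
Nothing else in the chronology tolls or restarts the period.
The 2018-01-04 filing precedes the 2018-02-03 deadline; the claim is timely.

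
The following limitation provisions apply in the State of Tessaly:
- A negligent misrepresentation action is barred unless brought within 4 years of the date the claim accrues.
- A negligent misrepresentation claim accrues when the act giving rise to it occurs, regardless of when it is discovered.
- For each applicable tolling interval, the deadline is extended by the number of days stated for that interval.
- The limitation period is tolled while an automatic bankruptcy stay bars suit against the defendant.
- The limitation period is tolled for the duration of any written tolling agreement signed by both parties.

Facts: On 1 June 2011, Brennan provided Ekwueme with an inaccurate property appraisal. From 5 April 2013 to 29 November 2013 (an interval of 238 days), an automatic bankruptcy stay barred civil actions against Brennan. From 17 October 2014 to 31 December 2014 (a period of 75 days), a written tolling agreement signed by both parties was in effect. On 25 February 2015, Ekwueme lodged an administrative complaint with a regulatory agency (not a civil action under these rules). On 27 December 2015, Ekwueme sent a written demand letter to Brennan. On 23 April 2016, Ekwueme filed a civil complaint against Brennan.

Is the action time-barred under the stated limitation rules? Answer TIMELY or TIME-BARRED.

The limitation period began to run on 1 June 2011.
The untolled deadline — 4 years after 1 June 2011 — is 1 June 2015.
The period was tolled for 238 days by the automatic bankruptcy stay (5 April 2013 to 29 November 2013), pushing the deadline to 25 January 2016.
Because the written tolling agreement ran from 17 October 2014 to 31 December 2014, the deadline is extended by 75 days to 9 April 2016.
Nothing else in the chronology tolls or restarts the period.
Ekwueme filed on 23 April 2016, after the 9 April 2016 deadline, so the action is time-barred.

TIME-BARRED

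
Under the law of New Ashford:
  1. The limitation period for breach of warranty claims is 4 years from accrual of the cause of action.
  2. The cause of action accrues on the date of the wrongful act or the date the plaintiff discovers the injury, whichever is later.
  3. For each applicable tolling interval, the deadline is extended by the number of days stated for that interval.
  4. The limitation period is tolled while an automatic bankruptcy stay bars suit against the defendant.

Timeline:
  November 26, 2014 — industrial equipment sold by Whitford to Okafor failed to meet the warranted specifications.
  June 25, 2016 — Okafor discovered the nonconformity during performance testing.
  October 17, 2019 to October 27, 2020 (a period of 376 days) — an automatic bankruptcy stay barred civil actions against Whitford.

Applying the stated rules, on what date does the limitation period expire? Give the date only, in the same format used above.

July 6, 2021

Because discovery on June 25, 2016 post-dates the November 26, 2014 act, accrual under the later-of rule falls on June 25, 2016.
The untolled deadline — 4 years after June 25, 2016 — is June 25, 2020.
Because the automatic bankruptcy stay ran from October 17, 2019 to October 27, 2020, the deadline is extended by 376 days to July 6, 2021.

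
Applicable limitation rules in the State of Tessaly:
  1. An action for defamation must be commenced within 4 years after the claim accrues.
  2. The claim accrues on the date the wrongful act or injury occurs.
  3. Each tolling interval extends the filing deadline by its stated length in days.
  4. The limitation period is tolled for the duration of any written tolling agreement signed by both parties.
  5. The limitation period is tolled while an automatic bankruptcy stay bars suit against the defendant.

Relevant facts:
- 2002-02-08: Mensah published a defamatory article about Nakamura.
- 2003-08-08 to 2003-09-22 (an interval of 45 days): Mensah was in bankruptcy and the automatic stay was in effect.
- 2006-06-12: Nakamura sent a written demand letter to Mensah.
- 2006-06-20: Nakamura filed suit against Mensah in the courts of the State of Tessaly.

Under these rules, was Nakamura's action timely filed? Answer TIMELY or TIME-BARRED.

The claim accrued on 2002-02-08, when the wrongful act occurred.
The untolled deadline — 4 years after 2002-02-08 — is 2006-02-08.
Because the automatic bankruptcy stay ran from 2003-08-08 to 2003-09-22, the deadline is extended by 45 days to 2006-03-25.
Nothing else in the chronology tolls or restarts the period.
The 2006-06-20 filing falls after the 2006-03-25 deadline; the claim is time-barred.

TIME-BARRED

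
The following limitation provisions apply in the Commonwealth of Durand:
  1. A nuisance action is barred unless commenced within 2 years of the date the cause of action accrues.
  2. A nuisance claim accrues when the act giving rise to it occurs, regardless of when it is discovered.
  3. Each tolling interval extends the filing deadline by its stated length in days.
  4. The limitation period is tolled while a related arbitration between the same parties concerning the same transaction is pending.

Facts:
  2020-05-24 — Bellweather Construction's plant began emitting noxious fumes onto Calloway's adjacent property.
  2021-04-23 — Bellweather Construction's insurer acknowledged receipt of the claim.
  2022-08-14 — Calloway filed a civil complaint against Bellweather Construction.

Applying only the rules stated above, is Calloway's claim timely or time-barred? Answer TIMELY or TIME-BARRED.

TIME-BARRED

The limitation period began to run on 2020-05-24.
Adding the 2 years base period to 2020-05-24 gives a deadline of 2022-05-24, before any tolling.
The other events in the timeline have no effect on the limitation period under the stated rules.
The 2022-08-14 filing falls after the 2022-05-24 deadline; the claim is time-barred.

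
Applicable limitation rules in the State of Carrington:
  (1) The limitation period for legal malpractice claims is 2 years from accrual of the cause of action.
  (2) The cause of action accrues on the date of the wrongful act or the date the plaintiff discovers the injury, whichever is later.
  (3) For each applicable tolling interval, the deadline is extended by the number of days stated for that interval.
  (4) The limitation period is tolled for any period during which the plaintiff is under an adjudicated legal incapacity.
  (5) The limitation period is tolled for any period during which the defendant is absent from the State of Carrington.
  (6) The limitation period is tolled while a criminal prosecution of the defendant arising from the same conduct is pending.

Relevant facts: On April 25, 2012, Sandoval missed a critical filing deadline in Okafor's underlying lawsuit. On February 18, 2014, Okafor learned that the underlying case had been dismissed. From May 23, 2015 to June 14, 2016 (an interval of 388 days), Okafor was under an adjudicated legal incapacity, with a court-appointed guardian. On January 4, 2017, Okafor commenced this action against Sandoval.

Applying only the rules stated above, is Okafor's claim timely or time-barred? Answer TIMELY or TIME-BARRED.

TIMELY

Taking the later of the act (April 25, 2012) and discovery (February 18, 2014), the claim accrued on February 18, 2014.
2 years from February 18, 2014 is February 18, 2016.
The period was tolled for 388 days by the plaintiff's legal incapacity (May 23, 2015 to June 14, 2016), pushing the deadline to March 12, 2017.
Filing on January 4, 2017 beat the March 12, 2017 deadline — the action is timely.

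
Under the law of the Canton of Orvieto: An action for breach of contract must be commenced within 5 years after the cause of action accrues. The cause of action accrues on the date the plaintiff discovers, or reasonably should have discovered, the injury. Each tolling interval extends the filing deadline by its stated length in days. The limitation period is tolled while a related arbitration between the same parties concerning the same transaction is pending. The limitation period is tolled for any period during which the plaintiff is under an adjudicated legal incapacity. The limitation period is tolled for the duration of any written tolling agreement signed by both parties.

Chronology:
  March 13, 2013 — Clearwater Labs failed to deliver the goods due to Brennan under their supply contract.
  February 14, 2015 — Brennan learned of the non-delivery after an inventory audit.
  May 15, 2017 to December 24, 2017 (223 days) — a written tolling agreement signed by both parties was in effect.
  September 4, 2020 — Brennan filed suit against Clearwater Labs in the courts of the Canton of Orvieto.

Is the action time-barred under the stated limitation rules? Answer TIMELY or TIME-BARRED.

Accrual is tied to discovery, so the period began on February 14, 2015 rather than on March 13, 2013 when the act occurred.
5 years from February 14, 2015 is February 14, 2020.
The period was tolled for 223 days by the written tolling agreement (May 15, 2017 to December 24, 2017), pushing the deadline to September 24, 2020.
Brennan filed on September 4, 2020, before the September 24, 2020 deadline, so the action is timely.

TIMELY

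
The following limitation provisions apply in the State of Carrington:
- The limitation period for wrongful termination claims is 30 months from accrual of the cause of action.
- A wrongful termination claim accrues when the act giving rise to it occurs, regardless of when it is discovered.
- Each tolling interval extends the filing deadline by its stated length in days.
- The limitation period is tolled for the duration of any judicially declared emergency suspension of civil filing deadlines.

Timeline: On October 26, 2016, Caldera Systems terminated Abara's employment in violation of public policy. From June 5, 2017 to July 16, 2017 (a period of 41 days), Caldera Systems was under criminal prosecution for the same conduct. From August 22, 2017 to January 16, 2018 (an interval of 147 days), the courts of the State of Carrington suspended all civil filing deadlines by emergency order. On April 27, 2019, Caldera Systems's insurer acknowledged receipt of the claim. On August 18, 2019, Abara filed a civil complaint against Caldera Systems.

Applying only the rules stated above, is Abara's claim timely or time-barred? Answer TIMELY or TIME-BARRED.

The cause of action accrued on October 26, 2016, the date of the act.
The untolled deadline — 30 months after October 26, 2016 — is April 26, 2019.
The emergency suspension of filing deadlines from August 22, 2017 to January 16, 2018 tolled the period for 147 days, extending the deadline to September 20, 2019.
Although a criminal prosecution ran from June 5, 2017 to July 16, 2017, the stated rules do not make that a tolling event, so it is disregarded.
None of the other events listed affects the running of the period under the stated rules.
Abara filed on August 18, 2019, before the September 20, 2019 deadline, so the action is timely.

TIMELY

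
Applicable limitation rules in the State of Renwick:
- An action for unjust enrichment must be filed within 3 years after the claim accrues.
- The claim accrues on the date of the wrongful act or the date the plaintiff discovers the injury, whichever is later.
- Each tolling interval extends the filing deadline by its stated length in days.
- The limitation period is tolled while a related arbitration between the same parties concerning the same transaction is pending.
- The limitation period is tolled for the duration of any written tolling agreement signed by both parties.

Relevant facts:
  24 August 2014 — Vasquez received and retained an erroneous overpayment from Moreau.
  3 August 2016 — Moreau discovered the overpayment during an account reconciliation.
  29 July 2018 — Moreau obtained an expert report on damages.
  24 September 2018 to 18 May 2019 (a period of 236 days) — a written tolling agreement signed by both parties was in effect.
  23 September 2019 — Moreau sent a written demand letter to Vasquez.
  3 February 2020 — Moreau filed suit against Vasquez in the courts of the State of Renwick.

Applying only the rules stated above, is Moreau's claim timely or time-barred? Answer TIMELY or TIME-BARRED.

The claim accrued on 3 August 2016 — the later of the 24 August 2014 act and the 3 August 2016 discovery.
Adding the 3 years base period to 3 August 2016 gives a deadline of 3 August 2019, before any tolling.
The period was tolled for 236 days by the written tolling agreement (24 September 2018 to 18 May 2019), pushing the deadline to 26 March 2020.
The other events in the timeline have no effect on the limitation period under the stated rules.
Moreau filed on 3 February 2020, before the 26 March 2020 deadline, so the action is timely.

TIMELY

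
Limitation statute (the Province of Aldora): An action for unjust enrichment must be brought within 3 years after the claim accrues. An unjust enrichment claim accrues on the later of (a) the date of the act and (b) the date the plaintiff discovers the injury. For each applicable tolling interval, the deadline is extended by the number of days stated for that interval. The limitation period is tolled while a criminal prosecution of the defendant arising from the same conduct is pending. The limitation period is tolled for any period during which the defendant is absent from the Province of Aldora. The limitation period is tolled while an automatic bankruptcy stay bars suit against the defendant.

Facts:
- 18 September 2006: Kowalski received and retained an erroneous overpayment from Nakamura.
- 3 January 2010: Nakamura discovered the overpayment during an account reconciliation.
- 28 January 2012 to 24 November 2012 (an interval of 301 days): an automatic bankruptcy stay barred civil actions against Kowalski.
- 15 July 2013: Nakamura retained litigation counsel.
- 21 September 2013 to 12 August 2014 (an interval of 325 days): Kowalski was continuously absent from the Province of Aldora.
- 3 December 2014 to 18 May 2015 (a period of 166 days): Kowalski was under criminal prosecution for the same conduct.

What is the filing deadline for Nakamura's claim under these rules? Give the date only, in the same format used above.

Taking the later of the act (18 September 2006) and discovery (3 January 2010), the claim accrued on 3 January 2010.
The untolled deadline — 3 years after 3 January 2010 — is 3 January 2013.
Because the automatic bankruptcy stay ran from 28 January 2012 to 24 November 2012, the deadline is extended by 301 days to 31 October 2013.
The period was tolled for 325 days by the defendant's absence from the jurisdiction (21 September 2013 to 12 August 2014), pushing the deadline to 21 September 2014.
By the time the pending criminal prosecution began on 3 December 2014, the limitation period had already expired on 21 September 2014; that interval cannot revive it.
The other events in the timeline have no effect on the limitation period under the stated rules.

21 September 2014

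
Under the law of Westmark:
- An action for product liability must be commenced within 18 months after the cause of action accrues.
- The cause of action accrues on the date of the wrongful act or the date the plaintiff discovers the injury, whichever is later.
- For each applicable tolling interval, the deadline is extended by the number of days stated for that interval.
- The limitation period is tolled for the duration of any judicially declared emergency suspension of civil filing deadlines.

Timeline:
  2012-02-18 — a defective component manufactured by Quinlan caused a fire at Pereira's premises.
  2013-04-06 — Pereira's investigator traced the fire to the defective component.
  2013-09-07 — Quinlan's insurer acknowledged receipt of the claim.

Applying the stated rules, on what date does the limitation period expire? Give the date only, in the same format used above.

Because discovery on 2013-04-06 post-dates the 2012-02-18 act, accrual under the later-of rule falls on 2013-04-06.
Adding the 18 months base period to 2013-04-06 gives a deadline of 2014-10-06, before any tolling.
The other events in the timeline have no effect on the limitation period under the stated rules.

2014-10-06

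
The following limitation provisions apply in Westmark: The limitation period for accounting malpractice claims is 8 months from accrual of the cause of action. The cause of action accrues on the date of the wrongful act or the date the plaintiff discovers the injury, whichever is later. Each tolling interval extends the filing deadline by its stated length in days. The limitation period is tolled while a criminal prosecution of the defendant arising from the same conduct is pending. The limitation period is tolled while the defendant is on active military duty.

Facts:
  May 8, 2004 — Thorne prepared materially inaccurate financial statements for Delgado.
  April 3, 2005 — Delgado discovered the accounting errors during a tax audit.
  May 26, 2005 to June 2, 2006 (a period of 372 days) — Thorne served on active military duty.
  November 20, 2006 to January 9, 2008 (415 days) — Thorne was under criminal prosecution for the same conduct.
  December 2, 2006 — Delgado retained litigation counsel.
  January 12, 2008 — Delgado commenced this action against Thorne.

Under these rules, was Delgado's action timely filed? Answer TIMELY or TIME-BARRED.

TIMELY

Taking the later of the act (May 8, 2004) and discovery (April 3, 2005), the claim accrued on April 3, 2005.
8 months from April 3, 2005 is December 3, 2005.
The defendant's active military service from May 26, 2005 to June 2, 2006 tolled the period for 372 days, extending the deadline to December 10, 2006.
The period was tolled for 415 days by the pending criminal prosecution (November 20, 2006 to January 9, 2008), pushing the deadline to January 29, 2008.
Nothing else in the chronology tolls or restarts the period.
Delgado filed on January 12, 2008, before the January 29, 2008 deadline, so the action is timely.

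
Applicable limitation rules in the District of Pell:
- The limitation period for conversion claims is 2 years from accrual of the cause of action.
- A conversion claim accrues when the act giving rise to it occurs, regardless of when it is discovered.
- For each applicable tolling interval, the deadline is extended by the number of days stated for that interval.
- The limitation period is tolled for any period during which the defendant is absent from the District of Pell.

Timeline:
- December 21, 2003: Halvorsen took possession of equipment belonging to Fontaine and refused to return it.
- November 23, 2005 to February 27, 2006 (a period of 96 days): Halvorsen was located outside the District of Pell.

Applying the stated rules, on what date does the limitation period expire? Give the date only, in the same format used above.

The cause of action accrued on December 21, 2003, the date of the act.
The untolled deadline — 2 years after December 21, 2003 — is December 21, 2005.
Because the defendant's absence from the jurisdiction ran from November 23, 2005 to February 27, 2006, the deadline is extended by 96 days to March 27, 2006.

March 27, 2006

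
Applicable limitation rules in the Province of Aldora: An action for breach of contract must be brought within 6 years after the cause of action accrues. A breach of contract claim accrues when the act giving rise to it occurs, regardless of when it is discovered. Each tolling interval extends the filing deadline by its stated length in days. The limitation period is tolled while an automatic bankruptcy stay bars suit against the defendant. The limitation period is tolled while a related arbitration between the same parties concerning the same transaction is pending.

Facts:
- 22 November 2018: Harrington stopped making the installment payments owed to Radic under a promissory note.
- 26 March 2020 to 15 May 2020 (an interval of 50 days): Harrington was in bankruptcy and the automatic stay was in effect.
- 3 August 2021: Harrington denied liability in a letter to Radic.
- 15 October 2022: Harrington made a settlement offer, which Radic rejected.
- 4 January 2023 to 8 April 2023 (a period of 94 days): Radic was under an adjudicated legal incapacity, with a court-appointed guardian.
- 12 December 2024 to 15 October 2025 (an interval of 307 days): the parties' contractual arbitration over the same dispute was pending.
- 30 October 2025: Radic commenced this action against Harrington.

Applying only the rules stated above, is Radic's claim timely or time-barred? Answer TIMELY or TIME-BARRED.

TIMELY

The cause of action accrued on 22 November 2018, the date of the act.
6 years from 22 November 2018 is 22 November 2024.
The automatic bankruptcy stay from 26 March 2020 to 15 May 2020 tolled the period for 50 days, extending the deadline to 11 January 2025.
The period was tolled for 307 days by the pending related arbitration (12 December 2024 to 15 October 2025), pushing the deadline to 14 November 2025.
Although the plaintiff's incapacity ran from 4 January 2023 to 8 April 2023, the stated rules do not make that a tolling event, so it is disregarded.
The other events in the timeline have no effect on the limitation period under the stated rules.
The 30 October 2025 filing precedes the 14 November 2025 deadline; the claim is timely.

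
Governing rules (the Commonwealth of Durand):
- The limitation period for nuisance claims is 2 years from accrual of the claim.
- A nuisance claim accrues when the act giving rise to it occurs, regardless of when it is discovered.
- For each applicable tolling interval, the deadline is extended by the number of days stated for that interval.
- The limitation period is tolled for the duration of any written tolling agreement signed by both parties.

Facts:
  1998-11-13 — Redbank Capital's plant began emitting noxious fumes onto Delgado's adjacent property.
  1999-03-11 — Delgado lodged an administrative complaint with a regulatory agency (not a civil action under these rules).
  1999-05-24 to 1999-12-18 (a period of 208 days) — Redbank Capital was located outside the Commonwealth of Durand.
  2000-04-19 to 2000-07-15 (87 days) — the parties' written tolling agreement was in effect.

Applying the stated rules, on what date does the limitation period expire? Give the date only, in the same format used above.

The claim accrued on 1998-11-13, the date of the act.
2 years from 1998-11-13 is 2000-11-13.
Because the written tolling agreement ran from 2000-04-19 to 2000-07-15, the deadline is extended by 87 days to 2001-02-08.
The defendant's absence from the jurisdiction from 1999-05-24 to 1999-12-18 does not toll the period, because no stated rule makes the defendant's absence a tolling event.
The other events in the timeline have no effect on the limitation period under the stated rules.

2001-02-08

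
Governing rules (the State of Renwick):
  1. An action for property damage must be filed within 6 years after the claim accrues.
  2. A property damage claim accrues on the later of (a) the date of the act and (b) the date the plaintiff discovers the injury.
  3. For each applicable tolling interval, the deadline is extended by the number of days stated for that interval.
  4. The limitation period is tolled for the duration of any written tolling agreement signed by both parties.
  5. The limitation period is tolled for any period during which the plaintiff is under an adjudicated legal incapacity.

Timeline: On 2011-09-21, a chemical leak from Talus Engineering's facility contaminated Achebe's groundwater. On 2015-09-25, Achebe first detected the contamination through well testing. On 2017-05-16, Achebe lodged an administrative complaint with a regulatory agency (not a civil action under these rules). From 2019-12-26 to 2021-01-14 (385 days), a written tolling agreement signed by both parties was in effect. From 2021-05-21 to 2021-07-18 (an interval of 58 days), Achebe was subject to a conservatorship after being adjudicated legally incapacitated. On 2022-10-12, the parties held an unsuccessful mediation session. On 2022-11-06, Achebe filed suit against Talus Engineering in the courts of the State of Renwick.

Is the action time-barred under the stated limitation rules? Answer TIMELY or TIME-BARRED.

TIMELY

The claim accrued on 2015-09-25 — the later of the 2011-09-21 act and the 2015-09-25 discovery.
The untolled deadline — 6 years after 2015-09-25 — is 2021-09-25.
The written tolling agreement from 2019-12-26 to 2021-01-14 tolled the period for 385 days, extending the deadline to 2022-10-15.
The plaintiff's legal incapacity from 2021-05-21 to 2021-07-18 tolled the period for 58 days, extending the deadline to 2022-12-12.
The other events in the timeline have no effect on the limitation period under the stated rules.
Filing on 2022-11-06 beat the 2022-12-12 deadline — the action is timely.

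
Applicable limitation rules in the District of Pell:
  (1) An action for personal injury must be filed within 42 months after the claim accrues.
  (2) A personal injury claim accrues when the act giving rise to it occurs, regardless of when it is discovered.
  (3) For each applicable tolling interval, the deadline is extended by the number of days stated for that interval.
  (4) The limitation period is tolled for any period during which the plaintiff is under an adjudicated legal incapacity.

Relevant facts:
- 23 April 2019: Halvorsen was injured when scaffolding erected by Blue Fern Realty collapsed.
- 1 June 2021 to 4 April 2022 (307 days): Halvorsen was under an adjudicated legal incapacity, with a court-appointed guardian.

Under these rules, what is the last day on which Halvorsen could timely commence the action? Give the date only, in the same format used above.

The limitation period began to run on 23 April 2019.
Adding the 42 months base period to 23 April 2019 gives a deadline of 23 October 2022, before any tolling.
The period was tolled for 307 days by the plaintiff's legal incapacity (1 June 2021 to 4 April 2022), pushing the deadline to 26 August 2023.

26 August 2023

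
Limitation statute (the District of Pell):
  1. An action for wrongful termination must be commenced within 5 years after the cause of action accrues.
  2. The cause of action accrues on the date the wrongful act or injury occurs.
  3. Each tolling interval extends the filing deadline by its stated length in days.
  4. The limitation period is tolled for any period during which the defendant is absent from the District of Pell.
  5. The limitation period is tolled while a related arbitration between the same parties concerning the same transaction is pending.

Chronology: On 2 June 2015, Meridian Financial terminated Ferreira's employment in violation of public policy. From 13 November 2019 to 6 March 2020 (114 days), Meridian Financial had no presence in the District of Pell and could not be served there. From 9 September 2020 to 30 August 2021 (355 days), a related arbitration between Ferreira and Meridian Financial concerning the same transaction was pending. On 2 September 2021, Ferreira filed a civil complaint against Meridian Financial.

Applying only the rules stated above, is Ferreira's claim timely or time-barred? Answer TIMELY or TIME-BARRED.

The claim accrued on 2 June 2015, when the wrongful act occurred.
Adding the 5 years base period to 2 June 2015 gives a deadline of 2 June 2020, before any tolling.
The defendant's absence from the jurisdiction from 13 November 2019 to 6 March 2020 tolled the period for 114 days, extending the deadline to 24 September 2020.
The pending related arbitration from 9 September 2020 to 30 August 2021 tolled the period for 355 days, extending the deadline to 14 September 2021.
The 2 September 2021 filing precedes the 14 September 2021 deadline; the claim is timely.

TIMELY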